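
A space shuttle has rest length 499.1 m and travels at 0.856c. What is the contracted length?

Proper length L₀ = 499.1 m
γ = 1/√(1 - 0.856²) = 1.9343
L = L₀/γ = 499.1/1.9343 = 258.0 m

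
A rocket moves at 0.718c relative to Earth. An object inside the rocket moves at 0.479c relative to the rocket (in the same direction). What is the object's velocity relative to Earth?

u = (u' + v)/(1 + u'v/c²)
Numerator: 0.479 + 0.718 = 1.197
Denominator: 1 + 0.343922 = 1.343922
u = 1.197/1.343922 = 0.8907c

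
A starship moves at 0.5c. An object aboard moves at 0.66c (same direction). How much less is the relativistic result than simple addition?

Classical: u' + v = 0.66 + 0.5 = 1.16c
Relativistic: u = (0.66 + 0.5)/(1 + 0.33) = 1.16/1.33 = 0.8722c
Difference: 1.16 - 0.8722 = 0.2878c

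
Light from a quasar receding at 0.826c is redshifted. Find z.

β = 0.826
(1+β)/(1-β) = 1.826/0.174 = 10.49
√(10.49) = 3.239
z = 3.239 - 1 = 2.239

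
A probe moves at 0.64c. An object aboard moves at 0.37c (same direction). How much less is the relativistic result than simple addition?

Classical: u' + v = 0.37 + 0.64 = 1.01c
Relativistic: u = (0.37 + 0.64)/(1 + 0.2368) = 1.01/1.2368 = 0.8166c
Difference: 1.01 - 0.8166 = 0.1934c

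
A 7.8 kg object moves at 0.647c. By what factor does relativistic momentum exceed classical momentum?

p_rel = γmv, p_class = mv
Ratio = γ = 1/√(1 - 0.647²) = 1.311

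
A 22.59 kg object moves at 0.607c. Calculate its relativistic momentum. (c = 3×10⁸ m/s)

γ = 1/√(1 - 0.607²) = 1.2583
v = 0.607 × 3×10⁸ = 1.821×10⁸ m/s
p = γmv = 1.2583 × 22.59 × 1.821×10⁸ = 5.176×10⁹ kg·m/s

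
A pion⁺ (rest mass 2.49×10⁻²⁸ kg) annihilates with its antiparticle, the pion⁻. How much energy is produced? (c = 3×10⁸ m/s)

Both particles have the same rest mass, so total mass = 2m
E = 2m·c² = 2 × 2.49×10⁻²⁸ × (3×10⁸)²
= 2 × 2.49×10⁻²⁸ × 9×10¹⁶
= 4.482×10⁻¹¹ J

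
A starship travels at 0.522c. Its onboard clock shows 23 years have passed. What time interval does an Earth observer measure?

Proper time Δt₀ = 23 years
γ = 1/√(1 - 0.522²) = 1.1724
Δt = γΔt₀ = 1.1724 × 23 = 26.97 years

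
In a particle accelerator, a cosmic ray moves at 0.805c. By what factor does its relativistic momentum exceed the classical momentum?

p_rel = γmv, p_class = mv
Ratio = γ = 1/√(1 - 0.805²)
= 1/√(0.351975) = 1.686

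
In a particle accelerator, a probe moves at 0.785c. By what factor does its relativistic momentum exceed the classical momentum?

p_rel = γmv, p_class = mv
Ratio = γ = 1/√(1 - 0.785²)
= 1/√(0.383775) = 1.614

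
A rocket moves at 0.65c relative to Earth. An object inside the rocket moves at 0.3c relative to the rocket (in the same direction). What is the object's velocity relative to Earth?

u = (u' + v)/(1 + u'v/c²)
Numerator: 0.3 + 0.65 = 0.95
Denominator: 1 + 0.195 = 1.195
u = 0.95/1.195 = 0.7950c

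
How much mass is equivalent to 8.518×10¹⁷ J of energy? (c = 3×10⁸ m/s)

From E = mc², we get m = E/c²
c² = (3×10⁸)² = 9×10¹⁶ m²/s²
m = 8.518×10¹⁷ / 9×10¹⁶ = 9.464 kg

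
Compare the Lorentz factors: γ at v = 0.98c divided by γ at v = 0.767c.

γ₁ = 1/√(1 - 0.98²) = 5.0252
γ₂ = 1/√(1 - 0.767²) = 1.5585
γ₁/γ₂ = 5.0252/1.5585 = 3.224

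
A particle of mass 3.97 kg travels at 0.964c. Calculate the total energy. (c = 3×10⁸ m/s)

γ = 1/√(1 - 0.964²) = 3.761
mc² = 3.97 × (3×10⁸)² = 3.573×10¹⁷ J
E = γmc² = 3.761 × 3.573×10¹⁷ = 1.344×10¹⁸ J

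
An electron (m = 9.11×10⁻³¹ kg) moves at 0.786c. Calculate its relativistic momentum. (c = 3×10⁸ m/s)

γ = 1/√(1 - 0.786²) = 1.6175
v = 0.786 × 3×10⁸ = 2.358×10⁸ m/s
p = γmv = 1.6175 × 9.11×10⁻³¹ × 2.358×10⁸ = 3.475×10⁻²² kg·m/s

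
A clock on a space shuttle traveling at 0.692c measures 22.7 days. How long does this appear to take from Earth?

Proper time Δt₀ = 22.7 days
γ = 1/√(1 - 0.692²) = 1.385
Δt = γΔt₀ = 1.385 × 22.7 = 31.44 days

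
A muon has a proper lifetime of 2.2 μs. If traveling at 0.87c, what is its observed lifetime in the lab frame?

Proper lifetime τ₀ = 2.2 μs
γ = 1/√(1 - 0.87²) = 2.028
τ = γτ₀ = 2.028 × 2.2 μs = 4.462 μs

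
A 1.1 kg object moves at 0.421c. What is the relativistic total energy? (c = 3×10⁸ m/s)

γ = 1/√(1 - 0.421²) = 1.102
mc² = 1.1 × (3×10⁸)² = 9.900×10¹⁶ J
E = γmc² = 1.102 × 9.900×10¹⁶ = 1.091×10¹⁷ J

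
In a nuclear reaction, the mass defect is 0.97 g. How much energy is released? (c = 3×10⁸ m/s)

Convert mass defect: Δm = 0.97 g = 0.00097 kg
E = Δm·c² = 0.00097 × (3×10⁸)²
= 0.00097 × 9×10¹⁶ = 8.730×10¹³ J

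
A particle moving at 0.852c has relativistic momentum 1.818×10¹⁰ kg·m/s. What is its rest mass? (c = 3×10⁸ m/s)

γ = 1/√(1 - 0.852²) = 1.910
v = 0.852 × 3×10⁸ = 2.556×10⁸ m/s
m = p/(γv) = 1.818×10¹⁰/(1.910 × 2.556×10⁸) = 37.24 kg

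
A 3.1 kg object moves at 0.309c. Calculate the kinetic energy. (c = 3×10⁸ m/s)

γ = 1/√(1 - 0.309²) = 1.05146
γ - 1 = 0.05146
KE = (γ-1)mc² = 0.05146 × 3.1 × (3×10⁸)² = 1.436×10¹⁶ J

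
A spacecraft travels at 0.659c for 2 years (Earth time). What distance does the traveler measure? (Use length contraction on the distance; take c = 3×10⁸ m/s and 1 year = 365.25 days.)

Earth distance: d = v × t = 0.659c × 2 yr = 1.2478×10¹⁶ m
γ = 1.3295
d' = d/γ = 1.2478×10¹⁶/1.3295 = 9.385×10¹⁵ m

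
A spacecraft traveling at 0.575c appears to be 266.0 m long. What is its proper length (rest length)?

Contracted length L = 266.0 m
γ = 1/√(1 - 0.575²) = 1.222
L₀ = γL = 1.222 × 266.0 = 325.1 m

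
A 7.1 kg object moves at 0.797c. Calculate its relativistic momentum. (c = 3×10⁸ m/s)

γ = 1/√(1 - 0.797²) = 1.656
v = 0.797 × 3×10⁸ = 2.391×10⁸ m/s
p = γmv = 1.656 × 7.1 × 2.391×10⁸ = 2.811×10⁹ kg·m/s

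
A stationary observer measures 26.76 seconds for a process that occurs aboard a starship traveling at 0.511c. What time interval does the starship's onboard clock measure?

Dilated time Δt = 26.76 seconds
γ = 1/√(1 - 0.511²) = 1.1634
Δt₀ = Δt/γ = 26.76/1.1634 = 23.00 seconds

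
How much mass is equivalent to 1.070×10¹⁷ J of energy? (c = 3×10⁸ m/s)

From E = mc², we get m = E/c²
c² = (3×10⁸)² = 9×10¹⁶ m²/s²
m = 1.070×10¹⁷ / 9×10¹⁶ = 1.189 kg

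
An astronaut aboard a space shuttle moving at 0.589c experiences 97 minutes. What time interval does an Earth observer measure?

Proper time Δt₀ = 97 minutes
γ = 1/√(1 - 0.589²) = 1.237
Δt = γΔt₀ = 1.237 × 97 = 120.0 minutes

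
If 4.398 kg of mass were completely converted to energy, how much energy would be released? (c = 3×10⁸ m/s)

Using E = mc²:
c² = (3×10⁸)² = 9×10¹⁶ m²/s²
E = 4.398 × 9×10¹⁶ = 3.958×10¹⁷ J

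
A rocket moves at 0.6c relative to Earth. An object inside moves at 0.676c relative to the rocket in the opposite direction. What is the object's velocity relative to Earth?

Object's velocity in rocket frame is u' = -0.676c
u = (u' + v)/(1 + u'v/c²) = (v - 0.676)/(1 - 0.676·v/c²)
Numerator: 0.6 - 0.676 = -0.076
Denominator: 1 - 0.4056 = 0.5944
u = -0.076/0.5944 = -0.1279c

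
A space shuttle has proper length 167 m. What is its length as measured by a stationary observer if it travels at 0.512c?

Proper length L₀ = 167 m
γ = 1/√(1 - 0.512²) = 1.164
L = L₀/γ = 167/1.164 = 143.5 m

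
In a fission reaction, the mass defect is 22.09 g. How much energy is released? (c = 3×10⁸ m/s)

Convert mass defect: Δm = 22.09 g = 0.02209 kg
E = Δm·c² = 0.02209 × (3×10⁸)²
= 0.02209 × 9×10¹⁶ = 1.988×10¹⁵ J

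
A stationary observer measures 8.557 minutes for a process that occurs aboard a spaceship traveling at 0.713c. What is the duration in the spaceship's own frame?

Dilated time Δt = 8.557 minutes
γ = 1/√(1 - 0.713²) = 1.4262
Δt₀ = Δt/γ = 8.557/1.4262 = 6.000 minutes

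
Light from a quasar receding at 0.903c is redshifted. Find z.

β = 0.903
(1+β)/(1-β) = 1.903/0.097 = 19.62
√(19.62) = 4.429
z = 4.429 - 1 = 3.429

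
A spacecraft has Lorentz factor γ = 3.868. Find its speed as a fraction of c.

From γ = 1/√(1 - v²/c²):
1/γ² = 1/3.868² = 0.06684
v²/c² = 1 - 0.06684 = 0.9332
v/c = √(0.9332) = 0.9660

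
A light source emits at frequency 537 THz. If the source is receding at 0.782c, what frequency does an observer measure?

β = v/c = 0.782
(1-β)/(1+β) = 0.218/1.782 = 0.12233
Doppler factor = √(0.12233) = 0.3498
f_obs = 537 × 0.3498 = 187.8 THz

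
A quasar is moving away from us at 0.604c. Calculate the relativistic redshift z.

β = 0.604
(1+β)/(1-β) = 1.604/0.396 = 4.051
√(4.051) = 2.013
z = 2.013 - 1 = 1.013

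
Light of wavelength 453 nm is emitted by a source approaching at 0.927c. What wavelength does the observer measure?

β = 0.927
Wavelength Doppler factor = √(0.073/1.927) = √(0.03788) = 0.19463
λ_obs = 453 × 0.19463 = 88.17 nm (blueshift)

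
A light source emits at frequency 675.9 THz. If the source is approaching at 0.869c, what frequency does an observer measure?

β = v/c = 0.869
(1+β)/(1-β) = 1.869/0.131 = 14.267
Doppler factor = √(14.267) = 3.777
f_obs = 675.9 × 3.777 = 2553 THz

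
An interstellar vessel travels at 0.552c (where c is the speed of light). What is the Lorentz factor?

v/c = 0.552, so (v/c)² = 0.304704
1 - (v/c)² = 0.695296
γ = 1/√(0.695296) = 1.199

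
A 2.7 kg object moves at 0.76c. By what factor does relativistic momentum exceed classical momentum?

p_rel = γmv, p_class = mv
Ratio = γ = 1/√(1 - 0.76²) = 1.539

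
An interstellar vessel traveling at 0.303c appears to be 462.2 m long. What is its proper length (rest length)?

Contracted length L = 462.2 m
γ = 1/√(1 - 0.303²) = 1.0493
L₀ = γL = 1.0493 × 462.2 = 485.0 m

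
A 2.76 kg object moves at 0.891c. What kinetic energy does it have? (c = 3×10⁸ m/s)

γ = 1/√(1 - 0.891²) = 2.2026
γ - 1 = 1.2026
KE = (γ-1)mc² = 1.2026 × 2.76 × (3×10⁸)² = 2.987×10¹⁷ J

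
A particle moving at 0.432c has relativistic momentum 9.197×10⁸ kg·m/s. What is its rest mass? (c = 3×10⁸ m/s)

γ = 1/√(1 - 0.432²) = 1.1088
v = 0.432 × 3×10⁸ = 1.296×10⁸ m/s
m = p/(γv) = 9.197×10⁸/(1.1088 × 1.296×10⁸) = 6.400 kg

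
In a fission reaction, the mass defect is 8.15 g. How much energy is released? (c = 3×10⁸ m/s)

Convert mass defect: Δm = 8.15 g = 0.00815 kg
E = Δm·c² = 0.00815 × (3×10⁸)²
= 0.00815 × 9×10¹⁶ = 7.335×10¹⁴ J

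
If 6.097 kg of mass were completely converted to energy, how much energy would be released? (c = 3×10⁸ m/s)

Using E = mc²:
c² = (3×10⁸)² = 9×10¹⁶ m²/s²
E = 6.097 × 9×10¹⁶ = 5.487×10¹⁷ J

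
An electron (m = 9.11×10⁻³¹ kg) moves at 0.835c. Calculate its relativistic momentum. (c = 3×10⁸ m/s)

γ = 1/√(1 - 0.835²) = 1.8174
v = 0.835 × 3×10⁸ = 2.505×10⁸ m/s
p = γmv = 1.8174 × 9.11×10⁻³¹ × 2.505×10⁸ = 4.147×10⁻²² kg·m/s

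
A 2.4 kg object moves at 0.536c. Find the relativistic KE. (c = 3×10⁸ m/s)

γ = 1/√(1 - 0.536²) = 1.18453
γ - 1 = 0.18453
KE = (γ-1)mc² = 0.18453 × 2.4 × (3×10⁸)² = 3.986×10¹⁶ J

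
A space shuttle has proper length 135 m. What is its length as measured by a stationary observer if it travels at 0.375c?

Proper length L₀ = 135 m
γ = 1/√(1 - 0.375²) = 1.079
L = L₀/γ = 135/1.079 = 125.1 m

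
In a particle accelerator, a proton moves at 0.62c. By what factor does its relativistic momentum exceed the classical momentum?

p_rel = γmv, p_class = mv
Ratio = γ = 1/√(1 - 0.62²)
= 1/√(0.6156) = 1.275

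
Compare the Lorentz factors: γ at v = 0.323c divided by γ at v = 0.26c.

γ₁ = 1/√(1 - 0.323²) = 1.057
γ₂ = 1/√(1 - 0.26²) = 1.036
γ₁/γ₂ = 1.057/1.036 = 1.020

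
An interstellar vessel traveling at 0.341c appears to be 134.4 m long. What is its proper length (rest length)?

Contracted length L = 134.4 m
γ = 1/√(1 - 0.341²) = 1.064
L₀ = γL = 1.064 × 134.4 = 143.0 m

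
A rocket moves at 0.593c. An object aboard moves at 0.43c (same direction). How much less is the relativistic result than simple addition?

Classical: u' + v = 0.43 + 0.593 = 1.023c
Relativistic: u = (0.43 + 0.593)/(1 + 0.25499) = 1.023/1.25499 = 0.8151c
Difference: 1.023 - 0.8151 = 0.2079c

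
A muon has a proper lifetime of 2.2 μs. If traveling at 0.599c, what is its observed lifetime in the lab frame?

Proper lifetime τ₀ = 2.2 μs
γ = 1/√(1 - 0.599²) = 1.2488
τ = γτ₀ = 1.2488 × 2.2 μs = 2.747 μs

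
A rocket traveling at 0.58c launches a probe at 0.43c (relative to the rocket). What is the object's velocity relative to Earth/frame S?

u = (u' + v)/(1 + u'v/c²)
Numerator: 0.43 + 0.58 = 1.01
Denominator: 1 + 0.2494 = 1.2494
u = 1.01/1.2494 = 0.8084c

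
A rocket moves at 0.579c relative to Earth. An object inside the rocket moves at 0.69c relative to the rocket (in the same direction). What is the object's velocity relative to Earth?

u = (u' + v)/(1 + u'v/c²)
Numerator: 0.69 + 0.579 = 1.269
Denominator: 1 + 0.39951 = 1.39951
u = 1.269/1.39951 = 0.9067c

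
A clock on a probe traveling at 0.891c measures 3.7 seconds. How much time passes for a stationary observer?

Proper time Δt₀ = 3.7 seconds
γ = 1/√(1 - 0.891²) = 2.2026
Δt = γΔt₀ = 2.2026 × 3.7 = 8.150 seconds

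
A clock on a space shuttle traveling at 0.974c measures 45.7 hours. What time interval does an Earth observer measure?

Proper time Δt₀ = 45.7 hours
γ = 1/√(1 - 0.974²) = 4.414
Δt = γΔt₀ = 4.414 × 45.7 = 201.7 hours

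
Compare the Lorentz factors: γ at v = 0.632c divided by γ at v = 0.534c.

γ₁ = 1/√(1 - 0.632²) = 1.2904
γ₂ = 1/√(1 - 0.534²) = 1.1828
γ₁/γ₂ = 1.2904/1.1828 = 1.091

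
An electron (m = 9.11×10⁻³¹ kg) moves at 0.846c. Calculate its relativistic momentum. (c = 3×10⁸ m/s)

γ = 1/√(1 - 0.846²) = 1.8755
v = 0.846 × 3×10⁸ = 2.538×10⁸ m/s
p = γmv = 1.8755 × 9.11×10⁻³¹ × 2.538×10⁸ = 4.336×10⁻²² kg·m/s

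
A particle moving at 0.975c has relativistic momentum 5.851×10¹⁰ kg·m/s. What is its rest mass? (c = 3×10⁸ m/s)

γ = 1/√(1 - 0.975²) = 4.500
v = 0.975 × 3×10⁸ = 2.925×10⁸ m/s
m = p/(γv) = 5.851×10¹⁰/(4.500 × 2.925×10⁸) = 44.45 kg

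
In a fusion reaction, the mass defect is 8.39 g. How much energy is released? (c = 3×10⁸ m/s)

Convert mass defect: Δm = 8.39 g = 0.00839 kg
E = Δm·c² = 0.00839 × (3×10⁸)²
= 0.00839 × 9×10¹⁶ = 7.551×10¹⁴ J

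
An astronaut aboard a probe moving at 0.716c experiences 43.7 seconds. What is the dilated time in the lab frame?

Proper time Δt₀ = 43.7 seconds
γ = 1/√(1 - 0.716²) = 1.4325
Δt = γΔt₀ = 1.4325 × 43.7 = 62.60 seconds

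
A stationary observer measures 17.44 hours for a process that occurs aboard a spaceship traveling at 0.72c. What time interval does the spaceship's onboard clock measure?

Dilated time Δt = 17.44 hours
γ = 1/√(1 - 0.72²) = 1.441
Δt₀ = Δt/γ = 17.44/1.441 = 12.10 hours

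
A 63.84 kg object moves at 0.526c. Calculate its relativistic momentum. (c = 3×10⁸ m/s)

γ = 1/√(1 - 0.526²) = 1.1758
v = 0.526 × 3×10⁸ = 1.578×10⁸ m/s
p = γmv = 1.1758 × 63.84 × 1.578×10⁸ = 1.184×10¹⁰ kg·m/s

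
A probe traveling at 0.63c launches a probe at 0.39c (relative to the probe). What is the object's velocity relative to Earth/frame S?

u = (u' + v)/(1 + u'v/c²)
Numerator: 0.39 + 0.63 = 1.02
Denominator: 1 + 0.2457 = 1.2457
u = 1.02/1.2457 = 0.8188c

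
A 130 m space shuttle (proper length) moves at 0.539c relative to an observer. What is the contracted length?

Proper length L₀ = 130 m
γ = 1/√(1 - 0.539²) = 1.187
L = L₀/γ = 130/1.187 = 109.5 m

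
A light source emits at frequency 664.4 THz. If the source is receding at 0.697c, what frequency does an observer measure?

β = v/c = 0.697
(1-β)/(1+β) = 0.303/1.697 = 0.17855
Doppler factor = √(0.17855) = 0.42255
f_obs = 664.4 × 0.42255 = 280.7 THz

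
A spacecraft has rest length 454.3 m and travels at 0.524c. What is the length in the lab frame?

Proper length L₀ = 454.3 m
γ = 1/√(1 - 0.524²) = 1.1741
L = L₀/γ = 454.3/1.1741 = 386.9 m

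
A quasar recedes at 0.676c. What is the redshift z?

β = 0.676
(1+β)/(1-β) = 1.676/0.324 = 5.173
√(5.173) = 2.274
z = 2.274 - 1 = 1.274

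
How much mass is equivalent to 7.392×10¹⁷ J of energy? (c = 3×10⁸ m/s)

From E = mc², we get m = E/c²
c² = (3×10⁸)² = 9×10¹⁶ m²/s²
m = 7.392×10¹⁷ / 9×10¹⁶ = 8.213 kg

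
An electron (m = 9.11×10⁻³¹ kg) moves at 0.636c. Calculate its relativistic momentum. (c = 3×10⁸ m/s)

γ = 1/√(1 - 0.636²) = 1.29586
v = 0.636 × 3×10⁸ = 1.908×10⁸ m/s
p = γmv = 1.29586 × 9.11×10⁻³¹ × 1.908×10⁸ = 2.252×10⁻²² kg·m/s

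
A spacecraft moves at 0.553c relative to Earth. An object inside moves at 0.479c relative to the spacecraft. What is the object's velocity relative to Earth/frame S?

u = (u' + v)/(1 + u'v/c²)
Numerator: 0.479 + 0.553 = 1.032
Denominator: 1 + 0.264887 = 1.264887
u = 1.032/1.264887 = 0.8159c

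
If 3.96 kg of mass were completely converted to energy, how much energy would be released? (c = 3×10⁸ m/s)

Using E = mc²:
c² = (3×10⁸)² = 9×10¹⁶ m²/s²
E = 3.96 × 9×10¹⁶ = 3.564×10¹⁷ J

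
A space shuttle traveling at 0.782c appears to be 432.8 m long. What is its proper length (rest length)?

Contracted length L = 432.8 m
γ = 1/√(1 - 0.782²) = 1.6044
L₀ = γL = 1.6044 × 432.8 = 694.4 m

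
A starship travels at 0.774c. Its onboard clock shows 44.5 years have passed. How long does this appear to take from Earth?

Proper time Δt₀ = 44.5 years
γ = 1/√(1 - 0.774²) = 1.5793
Δt = γΔt₀ = 1.5793 × 44.5 = 70.28 years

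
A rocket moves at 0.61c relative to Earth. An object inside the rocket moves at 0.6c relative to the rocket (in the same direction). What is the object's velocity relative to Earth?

u = (u' + v)/(1 + u'v/c²)
Numerator: 0.6 + 0.61 = 1.21
Denominator: 1 + 0.366 = 1.366
u = 1.21/1.366 = 0.8858c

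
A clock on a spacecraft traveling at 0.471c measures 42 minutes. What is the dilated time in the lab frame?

Proper time Δt₀ = 42 minutes
γ = 1/√(1 - 0.471²) = 1.1336
Δt = γΔt₀ = 1.1336 × 42 = 47.61 minutes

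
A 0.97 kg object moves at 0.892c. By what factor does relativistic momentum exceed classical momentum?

p_rel = γmv, p_class = mv
Ratio = γ = 1/√(1 - 0.892²) = 2.212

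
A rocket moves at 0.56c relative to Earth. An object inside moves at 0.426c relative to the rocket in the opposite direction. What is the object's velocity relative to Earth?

Object's velocity in rocket frame is u' = -0.426c
u = (u' + v)/(1 + u'v/c²) = (v - 0.426)/(1 - 0.426·v/c²)
Numerator: 0.56 - 0.426 = 0.134
Denominator: 1 - 0.23856 = 0.76144
u = 0.134/0.76144 = 0.1760c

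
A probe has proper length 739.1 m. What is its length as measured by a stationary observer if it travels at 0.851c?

Proper length L₀ = 739.1 m
γ = 1/√(1 - 0.851²) = 1.9042
L = L₀/γ = 739.1/1.9042 = 388.1 m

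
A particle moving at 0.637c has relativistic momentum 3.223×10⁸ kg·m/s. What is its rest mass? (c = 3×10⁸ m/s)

γ = 1/√(1 - 0.637²) = 1.297
v = 0.637 × 3×10⁸ = 1.911×10⁸ m/s
m = p/(γv) = 3.223×10⁸/(1.297 × 1.911×10⁸) = 1.300 kg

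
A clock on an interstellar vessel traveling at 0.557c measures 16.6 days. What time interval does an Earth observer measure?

Proper time Δt₀ = 16.6 days
γ = 1/√(1 - 0.557²) = 1.204
Δt = γΔt₀ = 1.204 × 16.6 = 19.99 days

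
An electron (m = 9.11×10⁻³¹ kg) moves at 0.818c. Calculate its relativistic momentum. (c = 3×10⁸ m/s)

γ = 1/√(1 - 0.818²) = 1.7385
v = 0.818 × 3×10⁸ = 2.454×10⁸ m/s
p = γmv = 1.7385 × 9.11×10⁻³¹ × 2.454×10⁸ = 3.887×10⁻²² kg·m/s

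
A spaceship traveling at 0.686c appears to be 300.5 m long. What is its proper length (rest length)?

Contracted length L = 300.5 m
γ = 1/√(1 - 0.686²) = 1.3744
L₀ = γL = 1.3744 × 300.5 = 413.0 m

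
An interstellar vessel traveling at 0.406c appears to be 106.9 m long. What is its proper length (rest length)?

Contracted length L = 106.9 m
γ = 1/√(1 - 0.406²) = 1.0942
L₀ = γL = 1.0942 × 106.9 = 117.0 m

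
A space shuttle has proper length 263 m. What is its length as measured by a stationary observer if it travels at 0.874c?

Proper length L₀ = 263 m
γ = 1/√(1 - 0.874²) = 2.058
L = L₀/γ = 263/2.058 = 127.8 m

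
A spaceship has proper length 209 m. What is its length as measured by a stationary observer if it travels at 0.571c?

Proper length L₀ = 209 m
γ = 1/√(1 - 0.571²) = 1.218
L = L₀/γ = 209/1.218 = 171.6 m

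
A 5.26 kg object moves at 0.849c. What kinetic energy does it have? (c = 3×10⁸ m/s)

γ = 1/√(1 - 0.849²) = 1.8925
γ - 1 = 0.8925
KE = (γ-1)mc² = 0.8925 × 5.26 × (3×10⁸)² = 4.225×10¹⁷ J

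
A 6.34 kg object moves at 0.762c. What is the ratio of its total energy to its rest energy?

E = γmc², E₀ = mc²
E/E₀ = γ = 1/√(1 - 0.762²) = 1.544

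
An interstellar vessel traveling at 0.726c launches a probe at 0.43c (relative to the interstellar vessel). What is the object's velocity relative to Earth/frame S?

u = (u' + v)/(1 + u'v/c²)
Numerator: 0.43 + 0.726 = 1.156
Denominator: 1 + 0.31218 = 1.31218
u = 1.156/1.31218 = 0.8810c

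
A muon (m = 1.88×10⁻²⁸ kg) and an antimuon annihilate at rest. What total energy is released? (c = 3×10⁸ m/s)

Both particles have the same rest mass, so total mass = 2m
E = 2m·c² = 2 × 1.88×10⁻²⁸ × (3×10⁸)²
= 2 × 1.88×10⁻²⁸ × 9×10¹⁶
= 3.384×10⁻¹¹ J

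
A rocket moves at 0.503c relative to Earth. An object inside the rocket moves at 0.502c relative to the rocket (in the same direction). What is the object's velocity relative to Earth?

u = (u' + v)/(1 + u'v/c²)
Numerator: 0.502 + 0.503 = 1.005
Denominator: 1 + 0.252506 = 1.252506
u = 1.005/1.252506 = 0.8024c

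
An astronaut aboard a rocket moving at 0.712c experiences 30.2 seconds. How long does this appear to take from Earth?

Proper time Δt₀ = 30.2 seconds
γ = 1/√(1 - 0.712²) = 1.4241
Δt = γΔt₀ = 1.4241 × 30.2 = 43.01 seconds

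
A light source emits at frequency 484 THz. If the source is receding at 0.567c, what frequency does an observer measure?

β = v/c = 0.567
(1-β)/(1+β) = 0.433/1.567 = 0.27632
Doppler factor = √(0.27632) = 0.5257
f_obs = 484 × 0.5257 = 254.4 THz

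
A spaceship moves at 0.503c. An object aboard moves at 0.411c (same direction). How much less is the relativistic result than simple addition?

Classical: u' + v = 0.411 + 0.503 = 0.914c
Relativistic: u = (0.411 + 0.503)/(1 + 0.206733) = 0.914/1.206733 = 0.7574c
Difference: 0.914 - 0.7574 = 0.1566c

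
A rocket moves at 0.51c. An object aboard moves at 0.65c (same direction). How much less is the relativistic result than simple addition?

Classical: u' + v = 0.65 + 0.51 = 1.16c
Relativistic: u = (0.65 + 0.51)/(1 + 0.3315) = 1.16/1.3315 = 0.8712c
Difference: 1.16 - 0.8712 = 0.2888c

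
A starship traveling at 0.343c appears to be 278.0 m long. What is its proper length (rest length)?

Contracted length L = 278.0 m
γ = 1/√(1 - 0.343²) = 1.0646
L₀ = γL = 1.0646 × 278.0 = 296.0 m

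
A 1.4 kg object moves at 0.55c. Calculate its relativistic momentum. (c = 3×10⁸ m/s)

γ = 1/√(1 - 0.55²) = 1.1974
v = 0.55 × 3×10⁸ = 1.650×10⁸ m/s
p = γmv = 1.1974 × 1.4 × 1.650×10⁸ = 2.766×10⁸ kg·m/s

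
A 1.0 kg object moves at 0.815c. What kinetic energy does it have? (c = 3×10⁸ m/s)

γ = 1/√(1 - 0.815²) = 1.72574
γ - 1 = 0.72574
KE = (γ-1)mc² = 0.72574 × 1.0 × (3×10⁸)² = 6.532×10¹⁶ J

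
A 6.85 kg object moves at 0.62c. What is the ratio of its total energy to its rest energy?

E = γmc², E₀ = mc²
E/E₀ = γ = 1/√(1 - 0.62²) = 1.275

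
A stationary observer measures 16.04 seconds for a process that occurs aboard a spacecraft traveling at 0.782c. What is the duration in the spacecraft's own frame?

Dilated time Δt = 16.04 seconds
γ = 1/√(1 - 0.782²) = 1.60442
Δt₀ = Δt/γ = 16.04/1.60442 = 9.997 seconds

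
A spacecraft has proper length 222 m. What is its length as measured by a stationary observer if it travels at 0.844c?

Proper length L₀ = 222 m
γ = 1/√(1 - 0.844²) = 1.864
L = L₀/γ = 222/1.864 = 119.1 m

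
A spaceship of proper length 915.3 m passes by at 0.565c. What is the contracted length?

Proper length L₀ = 915.3 m
γ = 1/√(1 - 0.565²) = 1.212
L = L₀/γ = 915.3/1.212 = 755.2 m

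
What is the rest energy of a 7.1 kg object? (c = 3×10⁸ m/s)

c² = (3×10⁸)² = 9.000×10¹⁶ m²/s²
E₀ = mc² = 7.1 × 9.000×10¹⁶ = 6.390×10¹⁷ J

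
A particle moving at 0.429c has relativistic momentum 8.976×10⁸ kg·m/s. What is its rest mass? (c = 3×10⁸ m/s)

γ = 1/√(1 - 0.429²) = 1.107
v = 0.429 × 3×10⁸ = 1.287×10⁸ m/s
m = p/(γv) = 8.976×10⁸/(1.107 × 1.287×10⁸) = 6.300 kg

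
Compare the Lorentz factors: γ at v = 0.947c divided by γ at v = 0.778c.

γ₁ = 1/√(1 - 0.947²) = 3.1130
γ₂ = 1/√(1 - 0.778²) = 1.5917
γ₁/γ₂ = 3.1130/1.5917 = 1.956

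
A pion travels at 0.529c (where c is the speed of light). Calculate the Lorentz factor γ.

v/c = 0.529, so (v/c)² = 0.279841
1 - (v/c)² = 0.720159
γ = 1/√(0.720159) = 1.178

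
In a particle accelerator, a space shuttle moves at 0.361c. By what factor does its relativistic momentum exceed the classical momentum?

p_rel = γmv, p_class = mv
Ratio = γ = 1/√(1 - 0.361²)
= 1/√(0.869679) = 1.072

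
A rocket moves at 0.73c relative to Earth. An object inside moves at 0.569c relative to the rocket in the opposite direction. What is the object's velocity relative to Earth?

Object's velocity in rocket frame is u' = -0.569c
u = (u' + v)/(1 + u'v/c²) = (v - 0.569)/(1 - 0.569·v/c²)
Numerator: 0.73 - 0.569 = 0.161
Denominator: 1 - 0.41537 = 0.58463
u = 0.161/0.58463 = 0.2754c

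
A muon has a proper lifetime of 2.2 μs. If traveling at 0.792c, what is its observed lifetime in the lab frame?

Proper lifetime τ₀ = 2.2 μs
γ = 1/√(1 - 0.792²) = 1.6379
τ = γτ₀ = 1.6379 × 2.2 μs = 3.603 μs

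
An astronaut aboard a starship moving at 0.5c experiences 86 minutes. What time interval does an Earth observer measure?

Proper time Δt₀ = 86 minutes
γ = 1/√(1 - 0.5²) = 1.1547
Δt = γΔt₀ = 1.1547 × 86 = 99.30 minutes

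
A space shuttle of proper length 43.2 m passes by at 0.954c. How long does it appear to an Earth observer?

Proper length L₀ = 43.2 m
γ = 1/√(1 - 0.954²) = 3.335
L = L₀/γ = 43.2/3.335 = 12.95 m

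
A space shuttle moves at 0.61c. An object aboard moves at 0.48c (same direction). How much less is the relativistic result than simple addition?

Classical: u' + v = 0.48 + 0.61 = 1.09c
Relativistic: u = (0.48 + 0.61)/(1 + 0.2928) = 1.09/1.2928 = 0.8431c
Difference: 1.09 - 0.8431 = 0.2469c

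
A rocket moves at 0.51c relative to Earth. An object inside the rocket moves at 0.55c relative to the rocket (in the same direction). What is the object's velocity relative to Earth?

u = (u' + v)/(1 + u'v/c²)
Numerator: 0.55 + 0.51 = 1.06
Denominator: 1 + 0.2805 = 1.2805
u = 1.06/1.2805 = 0.8278c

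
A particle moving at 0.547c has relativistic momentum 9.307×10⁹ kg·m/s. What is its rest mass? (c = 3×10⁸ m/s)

γ = 1/√(1 - 0.547²) = 1.1946
v = 0.547 × 3×10⁸ = 1.641×10⁸ m/s
m = p/(γv) = 9.307×10⁹/(1.1946 × 1.641×10⁸) = 47.48 kg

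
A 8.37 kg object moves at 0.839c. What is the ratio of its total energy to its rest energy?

E = γmc², E₀ = mc²
E/E₀ = γ = 1/√(1 - 0.839²) = 1.838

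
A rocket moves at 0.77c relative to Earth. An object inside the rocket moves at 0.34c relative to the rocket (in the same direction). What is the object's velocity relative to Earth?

u = (u' + v)/(1 + u'v/c²)
Numerator: 0.34 + 0.77 = 1.11
Denominator: 1 + 0.2618 = 1.2618
u = 1.11/1.2618 = 0.8797c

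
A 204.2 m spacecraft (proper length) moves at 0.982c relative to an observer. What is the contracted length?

Proper length L₀ = 204.2 m
γ = 1/√(1 - 0.982²) = 5.294
L = L₀/γ = 204.2/5.294 = 38.57 m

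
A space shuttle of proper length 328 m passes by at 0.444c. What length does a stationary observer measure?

Proper length L₀ = 328 m
γ = 1/√(1 - 0.444²) = 1.116
L = L₀/γ = 328/1.116 = 293.9 m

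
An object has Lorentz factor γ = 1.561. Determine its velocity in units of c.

From γ = 1/√(1 - v²/c²):
1/γ² = 1/1.561² = 0.4104
v²/c² = 1 - 0.4104 = 0.5896
v/c = √(0.5896) = 0.7679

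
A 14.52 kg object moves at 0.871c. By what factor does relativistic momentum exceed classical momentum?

p_rel = γmv, p_class = mv
Ratio = γ = 1/√(1 - 0.871²) = 2.035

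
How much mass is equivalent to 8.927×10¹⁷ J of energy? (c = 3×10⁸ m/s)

From E = mc², we get m = E/c²
c² = (3×10⁸)² = 9×10¹⁶ m²/s²
m = 8.927×10¹⁷ / 9×10¹⁶ = 9.919 kg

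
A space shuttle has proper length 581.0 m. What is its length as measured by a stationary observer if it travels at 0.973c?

Proper length L₀ = 581.0 m
γ = 1/√(1 - 0.973²) = 4.333
L = L₀/γ = 581.0/4.333 = 134.1 m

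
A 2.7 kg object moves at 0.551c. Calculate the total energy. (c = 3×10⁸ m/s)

γ = 1/√(1 - 0.551²) = 1.1983
mc² = 2.7 × (3×10⁸)² = 2.430×10¹⁷ J
E = γmc² = 1.1983 × 2.430×10¹⁷ = 2.912×10¹⁷ J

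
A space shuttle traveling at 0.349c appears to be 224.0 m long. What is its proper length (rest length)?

Contracted length L = 224.0 m
γ = 1/√(1 - 0.349²) = 1.067
L₀ = γL = 1.067 × 224.0 = 239.0 m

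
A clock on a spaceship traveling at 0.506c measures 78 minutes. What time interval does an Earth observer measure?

Proper time Δt₀ = 78 minutes
γ = 1/√(1 - 0.506²) = 1.1594
Δt = γΔt₀ = 1.1594 × 78 = 90.43 minutes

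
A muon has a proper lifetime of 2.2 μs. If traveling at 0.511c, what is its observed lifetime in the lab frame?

Proper lifetime τ₀ = 2.2 μs
γ = 1/√(1 - 0.511²) = 1.163
τ = γτ₀ = 1.163 × 2.2 μs = 2.559 μs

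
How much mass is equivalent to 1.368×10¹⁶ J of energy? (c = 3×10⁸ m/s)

From E = mc², we get m = E/c²
c² = (3×10⁸)² = 9×10¹⁶ m²/s²
m = 1.368×10¹⁶ / 9×10¹⁶ = 0.1520 kg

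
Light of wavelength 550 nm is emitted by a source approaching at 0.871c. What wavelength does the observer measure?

β = 0.871
Wavelength Doppler factor = √(0.129/1.871) = √(0.06895) = 0.2626
λ_obs = 550 × 0.2626 = 144.4 nm (blueshift)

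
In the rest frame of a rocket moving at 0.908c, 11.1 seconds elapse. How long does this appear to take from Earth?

Proper time Δt₀ = 11.1 seconds
γ = 1/√(1 - 0.908²) = 2.3868
Δt = γΔt₀ = 2.3868 × 11.1 = 26.49 seconds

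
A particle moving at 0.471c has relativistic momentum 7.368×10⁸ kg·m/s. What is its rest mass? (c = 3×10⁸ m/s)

γ = 1/√(1 - 0.471²) = 1.1336
v = 0.471 × 3×10⁸ = 1.413×10⁸ m/s
m = p/(γv) = 7.368×10⁸/(1.1336 × 1.413×10⁸) = 4.600 kg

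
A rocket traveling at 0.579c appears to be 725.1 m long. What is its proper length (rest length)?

Contracted length L = 725.1 m
γ = 1/√(1 - 0.579²) = 1.2265
L₀ = γL = 1.2265 × 725.1 = 889.3 m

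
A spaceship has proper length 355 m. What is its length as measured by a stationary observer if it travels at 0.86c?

Proper length L₀ = 355 m
γ = 1/√(1 - 0.86²) = 1.9597
L = L₀/γ = 355/1.9597 = 181.2 m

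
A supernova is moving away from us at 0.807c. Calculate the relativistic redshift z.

β = 0.807
(1+β)/(1-β) = 1.807/0.193 = 9.363
√(9.363) = 3.060
z = 3.060 - 1 = 2.060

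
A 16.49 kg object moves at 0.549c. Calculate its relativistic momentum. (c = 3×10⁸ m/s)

γ = 1/√(1 - 0.549²) = 1.1964
v = 0.549 × 3×10⁸ = 1.647×10⁸ m/s
p = γmv = 1.1964 × 16.49 × 1.647×10⁸ = 3.249×10⁹ kg·m/s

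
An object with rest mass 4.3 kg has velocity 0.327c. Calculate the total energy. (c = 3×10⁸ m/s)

γ = 1/√(1 - 0.327²) = 1.0582
mc² = 4.3 × (3×10⁸)² = 3.870×10¹⁷ J
E = γmc² = 1.0582 × 3.870×10¹⁷ = 4.095×10¹⁷ J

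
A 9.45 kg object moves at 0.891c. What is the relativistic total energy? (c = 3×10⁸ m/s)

γ = 1/√(1 - 0.891²) = 2.2026
mc² = 9.45 × (3×10⁸)² = 8.505×10¹⁷ J
E = γmc² = 2.2026 × 8.505×10¹⁷ = 1.873×10¹⁸ J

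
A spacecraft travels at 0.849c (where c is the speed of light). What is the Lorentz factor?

v/c = 0.849, so (v/c)² = 0.720801
1 - (v/c)² = 0.279199
γ = 1/√(0.279199) = 1.893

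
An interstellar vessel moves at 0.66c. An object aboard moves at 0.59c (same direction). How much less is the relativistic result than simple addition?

Classical: u' + v = 0.59 + 0.66 = 1.25c
Relativistic: u = (0.59 + 0.66)/(1 + 0.3894) = 1.25/1.3894 = 0.8997c
Difference: 1.25 - 0.8997 = 0.3503c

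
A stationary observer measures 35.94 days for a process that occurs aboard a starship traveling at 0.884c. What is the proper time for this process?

Dilated time Δt = 35.94 days
γ = 1/√(1 - 0.884²) = 2.139
Δt₀ = Δt/γ = 35.94/2.139 = 16.80 days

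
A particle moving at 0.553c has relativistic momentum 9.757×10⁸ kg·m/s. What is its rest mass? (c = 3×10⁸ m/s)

γ = 1/√(1 - 0.553²) = 1.2002
v = 0.553 × 3×10⁸ = 1.659×10⁸ m/s
m = p/(γv) = 9.757×10⁸/(1.2002 × 1.659×10⁸) = 4.900 kg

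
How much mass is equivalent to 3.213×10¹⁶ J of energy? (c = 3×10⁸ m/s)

From E = mc², we get m = E/c²
c² = (3×10⁸)² = 9×10¹⁶ m²/s²
m = 3.213×10¹⁶ / 9×10¹⁶ = 0.3570 kg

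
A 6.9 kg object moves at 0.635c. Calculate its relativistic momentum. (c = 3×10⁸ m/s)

γ = 1/√(1 - 0.635²) = 1.2945
v = 0.635 × 3×10⁸ = 1.905×10⁸ m/s
p = γmv = 1.2945 × 6.9 × 1.905×10⁸ = 1.702×10⁹ kg·m/s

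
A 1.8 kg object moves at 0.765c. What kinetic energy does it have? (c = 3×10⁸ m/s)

γ = 1/√(1 - 0.765²) = 1.5527
γ - 1 = 0.5527
KE = (γ-1)mc² = 0.5527 × 1.8 × (3×10⁸)² = 8.954×10¹⁶ J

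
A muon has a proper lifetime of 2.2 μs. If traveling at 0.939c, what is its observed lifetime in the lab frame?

Proper lifetime τ₀ = 2.2 μs
γ = 1/√(1 - 0.939²) = 2.9077
τ = γτ₀ = 2.9077 × 2.2 μs = 6.397 μs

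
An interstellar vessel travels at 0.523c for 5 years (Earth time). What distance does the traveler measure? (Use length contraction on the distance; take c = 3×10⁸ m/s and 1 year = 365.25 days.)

Earth distance: d = v × t = 0.523c × 5 yr = 2.4757×10¹⁶ m
γ = 1.1733
d' = d/γ = 2.4757×10¹⁶/1.1733 = 2.110×10¹⁶ m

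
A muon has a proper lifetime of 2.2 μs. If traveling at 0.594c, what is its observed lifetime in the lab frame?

Proper lifetime τ₀ = 2.2 μs
γ = 1/√(1 - 0.594²) = 1.243
τ = γτ₀ = 1.243 × 2.2 μs = 2.735 μs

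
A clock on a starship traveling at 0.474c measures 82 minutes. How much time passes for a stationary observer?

Proper time Δt₀ = 82 minutes
γ = 1/√(1 - 0.474²) = 1.1357
Δt = γΔt₀ = 1.1357 × 82 = 93.13 minutes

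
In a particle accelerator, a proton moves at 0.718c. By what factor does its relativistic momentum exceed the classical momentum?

p_rel = γmv, p_class = mv
Ratio = γ = 1/√(1 - 0.718²)
= 1/√(0.484476) = 1.437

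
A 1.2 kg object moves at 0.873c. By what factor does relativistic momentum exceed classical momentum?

p_rel = γmv, p_class = mv
Ratio = γ = 1/√(1 - 0.873²) = 2.050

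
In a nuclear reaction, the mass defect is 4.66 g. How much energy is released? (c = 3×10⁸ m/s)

Convert mass defect: Δm = 4.66 g = 0.00466 kg
E = Δm·c² = 0.00466 × (3×10⁸)²
= 0.00466 × 9×10¹⁶ = 4.194×10¹⁴ J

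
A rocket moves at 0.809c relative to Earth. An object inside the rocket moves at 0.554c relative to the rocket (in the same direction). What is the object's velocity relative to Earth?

u = (u' + v)/(1 + u'v/c²)
Numerator: 0.554 + 0.809 = 1.363
Denominator: 1 + 0.448186 = 1.448186
u = 1.363/1.448186 = 0.9412c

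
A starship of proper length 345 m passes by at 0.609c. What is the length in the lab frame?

Proper length L₀ = 345 m
γ = 1/√(1 - 0.609²) = 1.261
L = L₀/γ = 345/1.261 = 273.6 m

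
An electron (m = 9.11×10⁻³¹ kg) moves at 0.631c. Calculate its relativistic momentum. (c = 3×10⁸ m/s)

γ = 1/√(1 - 0.631²) = 1.289
v = 0.631 × 3×10⁸ = 1.893×10⁸ m/s
p = γmv = 1.289 × 9.11×10⁻³¹ × 1.893×10⁸ = 2.223×10⁻²² kg·m/s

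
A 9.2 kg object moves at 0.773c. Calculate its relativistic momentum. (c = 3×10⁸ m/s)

γ = 1/√(1 - 0.773²) = 1.5763
v = 0.773 × 3×10⁸ = 2.319×10⁸ m/s
p = γmv = 1.5763 × 9.2 × 2.319×10⁸ = 3.363×10⁹ kg·m/s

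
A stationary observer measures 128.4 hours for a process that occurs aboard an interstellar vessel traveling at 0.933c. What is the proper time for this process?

Dilated time Δt = 128.4 hours
γ = 1/√(1 - 0.933²) = 2.7787
Δt₀ = Δt/γ = 128.4/2.7787 = 46.21 hours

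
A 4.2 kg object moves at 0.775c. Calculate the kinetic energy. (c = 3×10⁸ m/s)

γ = 1/√(1 - 0.775²) = 1.5824
γ - 1 = 0.5824
KE = (γ-1)mc² = 0.5824 × 4.2 × (3×10⁸)² = 2.201×10¹⁷ J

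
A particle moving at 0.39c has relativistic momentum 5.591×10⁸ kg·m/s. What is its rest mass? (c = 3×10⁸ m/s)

γ = 1/√(1 - 0.39²) = 1.086
v = 0.39 × 3×10⁸ = 1.170×10⁸ m/s
m = p/(γv) = 5.591×10⁸/(1.086 × 1.170×10⁸) = 4.400 kg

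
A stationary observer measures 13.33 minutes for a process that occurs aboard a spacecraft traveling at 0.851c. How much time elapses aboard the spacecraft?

Dilated time Δt = 13.33 minutes
γ = 1/√(1 - 0.851²) = 1.9042
Δt₀ = Δt/γ = 13.33/1.9042 = 7.000 minutes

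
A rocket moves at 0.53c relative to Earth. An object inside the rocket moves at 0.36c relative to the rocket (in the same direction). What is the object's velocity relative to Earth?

u = (u' + v)/(1 + u'v/c²)
Numerator: 0.36 + 0.53 = 0.89
Denominator: 1 + 0.1908 = 1.1908
u = 0.89/1.1908 = 0.7474c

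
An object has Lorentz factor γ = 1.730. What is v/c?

From γ = 1/√(1 - v²/c²):
1/γ² = 1/1.730² = 0.3341
v²/c² = 1 - 0.3341 = 0.6659
v/c = √(0.6659) = 0.8160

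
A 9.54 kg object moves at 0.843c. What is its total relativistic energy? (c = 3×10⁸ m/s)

γ = 1/√(1 - 0.843²) = 1.859
mc² = 9.54 × (3×10⁸)² = 8.586×10¹⁷ J
E = γmc² = 1.859 × 8.586×10¹⁷ = 1.596×10¹⁸ J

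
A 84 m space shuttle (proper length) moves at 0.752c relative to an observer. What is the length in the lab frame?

Proper length L₀ = 84 m
γ = 1/√(1 - 0.752²) = 1.517
L = L₀/γ = 84/1.517 = 55.37 m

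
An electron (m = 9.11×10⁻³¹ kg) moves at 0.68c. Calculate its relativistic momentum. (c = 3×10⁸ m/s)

γ = 1/√(1 - 0.68²) = 1.364
v = 0.68 × 3×10⁸ = 2.040×10⁸ m/s
p = γmv = 1.364 × 9.11×10⁻³¹ × 2.040×10⁸ = 2.535×10⁻²² kg·m/s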